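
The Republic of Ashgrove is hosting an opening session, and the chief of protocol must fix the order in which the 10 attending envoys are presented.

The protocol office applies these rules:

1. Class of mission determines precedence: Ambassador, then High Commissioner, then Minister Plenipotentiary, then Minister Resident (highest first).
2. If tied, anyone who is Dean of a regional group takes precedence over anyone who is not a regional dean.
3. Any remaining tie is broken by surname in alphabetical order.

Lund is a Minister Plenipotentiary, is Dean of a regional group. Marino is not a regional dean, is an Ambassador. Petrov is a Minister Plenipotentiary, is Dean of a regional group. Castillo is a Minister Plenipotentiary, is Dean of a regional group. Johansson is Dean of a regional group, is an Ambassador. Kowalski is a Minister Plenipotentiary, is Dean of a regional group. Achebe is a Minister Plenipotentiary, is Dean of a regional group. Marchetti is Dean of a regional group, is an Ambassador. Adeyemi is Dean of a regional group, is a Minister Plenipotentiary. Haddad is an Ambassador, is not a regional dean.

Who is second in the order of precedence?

Marchetti

By class of mission: Johansson, Marchetti, Haddad and Marino (Ambassador); then Achebe, Adeyemi, Castillo, Kowalski, Lund and Petrov (Minister Plenipotentiary).
Among Johansson, Marchetti, Haddad and Marino, Dean of a regional group before not a regional dean: Johansson and Marchetti (Dean of a regional group) before Haddad and Marino (not a regional dean).
Among Johansson and Marchetti, alphabetically by surname: Johansson before Marchetti.
Among Haddad and Marino, alphabetically by surname: Haddad before Marino.
Achebe, Adeyemi, Castillo, Kowalski, Lund and Petrov are each Dean of a regional group, so the next rule applies.
Among Achebe, Adeyemi, Castillo, Kowalski, Lund and Petrov, alphabetically by surname: Achebe before Adeyemi before Castillo before Kowalski before Lund before Petrov.
Order: Johansson, Marchetti, Haddad, Marino, Achebe, Adeyemi, Castillo, Kowalski, Lund, Petrov.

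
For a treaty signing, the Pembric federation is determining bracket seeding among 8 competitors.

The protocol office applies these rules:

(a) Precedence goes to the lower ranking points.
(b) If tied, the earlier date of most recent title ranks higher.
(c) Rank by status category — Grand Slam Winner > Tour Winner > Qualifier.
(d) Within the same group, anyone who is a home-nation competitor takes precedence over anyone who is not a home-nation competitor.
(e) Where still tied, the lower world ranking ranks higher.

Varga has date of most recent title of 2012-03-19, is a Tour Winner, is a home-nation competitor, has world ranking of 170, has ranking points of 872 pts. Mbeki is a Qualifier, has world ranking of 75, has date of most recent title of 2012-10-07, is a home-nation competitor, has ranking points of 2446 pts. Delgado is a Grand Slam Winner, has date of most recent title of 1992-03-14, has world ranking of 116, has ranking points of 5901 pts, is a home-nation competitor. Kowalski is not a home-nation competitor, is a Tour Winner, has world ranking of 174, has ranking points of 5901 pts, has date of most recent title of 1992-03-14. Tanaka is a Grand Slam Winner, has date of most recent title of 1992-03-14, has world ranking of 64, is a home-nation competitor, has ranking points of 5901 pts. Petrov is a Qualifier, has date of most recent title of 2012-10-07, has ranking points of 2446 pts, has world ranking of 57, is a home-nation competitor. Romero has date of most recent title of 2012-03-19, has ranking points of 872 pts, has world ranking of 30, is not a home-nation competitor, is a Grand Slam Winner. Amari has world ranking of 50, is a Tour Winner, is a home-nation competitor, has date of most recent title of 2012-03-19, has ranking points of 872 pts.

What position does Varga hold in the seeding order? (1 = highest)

By ranking points (lower first): Romero, Amari and Varga (each 872 pts); then Petrov and Mbeki (both 2446 pts); then Tanaka, Delgado and Kowalski (each 5901 pts).
Romero, Amari and Varga all have date of most recent title 2012-03-19, so the next rule applies.
Among Romero, Amari and Varga, by status category: Romero (Grand Slam Winner) before Amari and Varga (Tour Winner).
Amari and Varga are each a home-nation competitor, so the next rule applies.
Among Amari and Varga, by world ranking (lower first): Amari (50) before Varga (170).
Petrov and Mbeki both have date of most recent title 2012-10-07, so the next rule applies.
Petrov and Mbeki are each Qualifier, so the next rule applies.
Petrov and Mbeki are each a home-nation competitor, so the next rule applies.
Among Petrov and Mbeki, by world ranking (lower first): Petrov (57) before Mbeki (75).
Tanaka, Delgado and Kowalski all have date of most recent title 1992-03-14, so the next rule applies.
Among Tanaka, Delgado and Kowalski, by status category: Tanaka and Delgado (Grand Slam Winner) before Kowalski (Tour Winner).
Tanaka and Delgado are each a home-nation competitor, so the next rule applies.
Among Tanaka and Delgado, by world ranking (lower first): Tanaka (64) before Delgado (116).
Order: Romero, Amari, Varga, Petrov, Mbeki, Tanaka, Delgado, Kowalski. So position 3.

3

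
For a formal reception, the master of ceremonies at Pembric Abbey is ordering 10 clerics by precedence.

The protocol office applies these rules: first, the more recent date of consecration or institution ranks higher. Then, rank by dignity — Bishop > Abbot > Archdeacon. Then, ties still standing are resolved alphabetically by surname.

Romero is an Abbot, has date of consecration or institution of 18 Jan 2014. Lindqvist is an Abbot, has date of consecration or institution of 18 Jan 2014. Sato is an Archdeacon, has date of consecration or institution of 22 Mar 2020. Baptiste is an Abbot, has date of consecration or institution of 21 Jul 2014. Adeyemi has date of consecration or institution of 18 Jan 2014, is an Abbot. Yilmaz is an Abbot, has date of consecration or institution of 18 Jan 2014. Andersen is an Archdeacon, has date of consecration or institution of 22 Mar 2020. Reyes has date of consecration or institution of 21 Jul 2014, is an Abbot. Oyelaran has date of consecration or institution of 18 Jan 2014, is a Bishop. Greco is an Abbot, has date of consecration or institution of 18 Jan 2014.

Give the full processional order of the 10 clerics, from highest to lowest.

Andersen, Sato, Baptiste, Reyes, Oyelaran, Adeyemi, Greco, Lindqvist, Romero, Yilmaz

By date of consecration or institution (later first): Andersen and Sato (both 22 Mar 2020); then Baptiste and Reyes (both 21 Jul 2014); then Oyelaran, Adeyemi, Greco, Lindqvist, Romero and Yilmaz (each 18 Jan 2014).
Andersen and Sato are each Archdeacon, so the next rule applies.
Among Andersen and Sato, alphabetically by surname: Andersen before Sato.
Baptiste and Reyes are each Abbot, so the next rule applies.
Among Baptiste and Reyes, alphabetically by surname: Baptiste before Reyes.
Among Oyelaran, Adeyemi, Greco, Lindqvist, Romero and Yilmaz, by dignity: Oyelaran (Bishop) before Adeyemi, Greco, Lindqvist, Romero and Yilmaz (Abbot).
Among Adeyemi, Greco, Lindqvist, Romero and Yilmaz, alphabetically by surname: Adeyemi before Greco before Lindqvist before Romero before Yilmaz.
Full order: Andersen, Sato, Baptiste, Reyes, Oyelaran, Adeyemi, Greco, Lindqvist, Romero, Yilmaz.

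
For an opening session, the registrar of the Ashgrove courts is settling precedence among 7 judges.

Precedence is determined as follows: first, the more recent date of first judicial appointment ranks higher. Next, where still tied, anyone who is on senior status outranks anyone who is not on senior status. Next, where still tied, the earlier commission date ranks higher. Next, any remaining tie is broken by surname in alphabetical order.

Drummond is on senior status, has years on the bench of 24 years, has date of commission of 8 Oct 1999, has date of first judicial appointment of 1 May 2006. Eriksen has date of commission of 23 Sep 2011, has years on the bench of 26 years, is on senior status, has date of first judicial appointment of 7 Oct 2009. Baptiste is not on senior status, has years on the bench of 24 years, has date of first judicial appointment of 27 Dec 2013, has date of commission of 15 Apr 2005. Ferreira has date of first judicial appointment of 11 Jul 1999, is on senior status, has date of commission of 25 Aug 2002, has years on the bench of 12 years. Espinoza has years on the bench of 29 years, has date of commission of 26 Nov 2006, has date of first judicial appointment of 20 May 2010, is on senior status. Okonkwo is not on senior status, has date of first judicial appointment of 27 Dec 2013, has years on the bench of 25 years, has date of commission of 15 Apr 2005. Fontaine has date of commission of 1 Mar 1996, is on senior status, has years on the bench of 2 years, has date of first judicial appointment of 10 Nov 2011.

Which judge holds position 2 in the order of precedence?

Okonkwo

By date of first judicial appointment (later first): Baptiste and Okonkwo (both 27 Dec 2013); then Fontaine (10 Nov 2011); then Espinoza (20 May 2010); then Eriksen (7 Oct 2009); then Drummond (1 May 2006); then Ferreira (11 Jul 1999).
Baptiste and Okonkwo are each not on senior status, so the next rule applies.
Baptiste and Okonkwo both have date of commission 15 Apr 2005, so the next rule applies.
Among Baptiste and Okonkwo, alphabetically by surname: Baptiste before Okonkwo.
Order: Baptiste, Okonkwo, Fontaine, Espinoza, Eriksen, Drummond, Ferreira.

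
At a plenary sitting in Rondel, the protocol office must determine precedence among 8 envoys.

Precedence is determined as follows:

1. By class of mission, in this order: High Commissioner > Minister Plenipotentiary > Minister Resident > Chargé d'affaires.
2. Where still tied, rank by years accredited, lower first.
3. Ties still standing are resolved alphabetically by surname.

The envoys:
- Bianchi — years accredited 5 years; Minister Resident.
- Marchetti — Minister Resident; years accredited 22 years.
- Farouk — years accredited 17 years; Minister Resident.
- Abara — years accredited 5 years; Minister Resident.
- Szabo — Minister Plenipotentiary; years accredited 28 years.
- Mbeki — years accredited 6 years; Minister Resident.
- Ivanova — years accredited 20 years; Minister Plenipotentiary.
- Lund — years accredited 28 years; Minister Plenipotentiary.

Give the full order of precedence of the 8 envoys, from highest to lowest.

By class of mission: Ivanova, Lund and Szabo (Minister Plenipotentiary); then Abara, Bianchi, Mbeki, Farouk and Marchetti (Minister Resident).
Among Ivanova, Lund and Szabo, by years accredited (lower first): Ivanova (20 years) before Lund and Szabo (28 years).
Among Lund and Szabo, alphabetically by surname: Lund before Szabo.
Among Abara, Bianchi, Mbeki, Farouk and Marchetti, by years accredited (lower first): Abara and Bianchi (5 years) before Mbeki (6 years) before Farouk (17 years) before Marchetti (22 years).
Among Abara and Bianchi, alphabetically by surname: Abara before Bianchi.
Full order: Ivanova, Lund, Szabo, Abara, Bianchi, Mbeki, Farouk, Marchetti.

Ivanova, Lund, Szabo, Abara, Bianchi, Mbeki, Farouk, Marchetti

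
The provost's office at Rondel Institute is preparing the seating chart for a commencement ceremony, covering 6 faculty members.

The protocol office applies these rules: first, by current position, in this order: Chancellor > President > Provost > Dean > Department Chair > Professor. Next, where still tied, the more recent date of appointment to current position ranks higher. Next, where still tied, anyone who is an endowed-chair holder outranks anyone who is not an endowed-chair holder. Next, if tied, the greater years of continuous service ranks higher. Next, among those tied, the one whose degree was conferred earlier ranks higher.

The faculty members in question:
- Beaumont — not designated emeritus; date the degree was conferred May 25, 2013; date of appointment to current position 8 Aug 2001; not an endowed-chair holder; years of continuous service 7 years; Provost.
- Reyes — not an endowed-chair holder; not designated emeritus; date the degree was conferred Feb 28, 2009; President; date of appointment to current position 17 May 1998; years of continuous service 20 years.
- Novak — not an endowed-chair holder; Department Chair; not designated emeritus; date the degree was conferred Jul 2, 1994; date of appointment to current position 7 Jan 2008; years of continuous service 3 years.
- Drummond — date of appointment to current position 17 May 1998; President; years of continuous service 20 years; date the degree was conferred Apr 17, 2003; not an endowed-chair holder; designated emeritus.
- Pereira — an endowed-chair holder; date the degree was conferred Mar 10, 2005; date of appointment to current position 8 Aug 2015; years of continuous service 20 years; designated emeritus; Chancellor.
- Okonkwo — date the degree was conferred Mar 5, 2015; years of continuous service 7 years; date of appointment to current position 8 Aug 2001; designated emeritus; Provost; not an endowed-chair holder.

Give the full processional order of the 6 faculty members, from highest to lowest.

Pereira, Drummond, Reyes, Beaumont, Okonkwo, Novak

By current position: Pereira (Chancellor); then Drummond and Reyes (President); then Beaumont and Okonkwo (Provost); then Novak (Department Chair).
Drummond and Reyes both have date of appointment to current position 17 May 1998, so the next rule applies.
Drummond and Reyes are each not an endowed-chair holder, so the next rule applies.
Drummond and Reyes both have years of continuous service 20 years, so the next rule applies.
Among Drummond and Reyes, by date the degree was conferred (earlier first): Drummond (Apr 17, 2003) before Reyes (Feb 28, 2009).
Beaumont and Okonkwo both have date of appointment to current position 8 Aug 2001, so the next rule applies.
Beaumont and Okonkwo are each not an endowed-chair holder, so the next rule applies.
Beaumont and Okonkwo both have years of continuous service 7 years, so the next rule applies.
Among Beaumont and Okonkwo, by date the degree was conferred (earlier first): Beaumont (May 25, 2013) before Okonkwo (Mar 5, 2015).
Full order: Pereira, Drummond, Reyes, Beaumont, Okonkwo, Novak.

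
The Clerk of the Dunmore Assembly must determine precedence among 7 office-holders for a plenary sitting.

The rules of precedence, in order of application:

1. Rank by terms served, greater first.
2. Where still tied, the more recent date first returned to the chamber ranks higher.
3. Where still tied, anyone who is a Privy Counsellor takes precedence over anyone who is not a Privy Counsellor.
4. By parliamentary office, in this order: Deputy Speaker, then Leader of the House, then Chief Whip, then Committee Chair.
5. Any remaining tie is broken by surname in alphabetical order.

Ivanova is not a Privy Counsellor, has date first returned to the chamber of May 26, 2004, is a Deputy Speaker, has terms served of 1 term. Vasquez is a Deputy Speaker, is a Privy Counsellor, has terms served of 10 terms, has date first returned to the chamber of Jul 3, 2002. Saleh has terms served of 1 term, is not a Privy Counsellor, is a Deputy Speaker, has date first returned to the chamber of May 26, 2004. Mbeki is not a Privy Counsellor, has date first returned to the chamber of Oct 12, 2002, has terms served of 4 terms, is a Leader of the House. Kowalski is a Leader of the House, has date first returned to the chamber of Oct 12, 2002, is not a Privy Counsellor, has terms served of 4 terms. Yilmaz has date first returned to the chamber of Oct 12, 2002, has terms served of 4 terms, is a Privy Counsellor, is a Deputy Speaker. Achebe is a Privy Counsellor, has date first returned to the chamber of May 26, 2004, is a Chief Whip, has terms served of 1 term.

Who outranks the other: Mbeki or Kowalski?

Kowalski

By terms served (higher first): Vasquez (10 terms); then Yilmaz, Kowalski and Mbeki (each 4 terms); then Achebe, Ivanova and Saleh (each 1 term).
Yilmaz, Kowalski and Mbeki all have date first returned to the chamber Oct 12, 2002, so the next rule applies.
Among Yilmaz, Kowalski and Mbeki, a Privy Counsellor before not a Privy Counsellor: Yilmaz (a Privy Counsellor) before Kowalski and Mbeki (not a Privy Counsellor).
Kowalski and Mbeki are each Leader of the House, so the next rule applies.
Among Kowalski and Mbeki, alphabetically by surname: Kowalski before Mbeki.
Achebe, Ivanova and Saleh all have date first returned to the chamber May 26, 2004, so the next rule applies.
Among Achebe, Ivanova and Saleh, a Privy Counsellor before not a Privy Counsellor: Achebe (a Privy Counsellor) before Ivanova and Saleh (not a Privy Counsellor).
Ivanova and Saleh are each Deputy Speaker, so the next rule applies.
Among Ivanova and Saleh, alphabetically by surname: Ivanova before Saleh.
So Kowalski takes precedence.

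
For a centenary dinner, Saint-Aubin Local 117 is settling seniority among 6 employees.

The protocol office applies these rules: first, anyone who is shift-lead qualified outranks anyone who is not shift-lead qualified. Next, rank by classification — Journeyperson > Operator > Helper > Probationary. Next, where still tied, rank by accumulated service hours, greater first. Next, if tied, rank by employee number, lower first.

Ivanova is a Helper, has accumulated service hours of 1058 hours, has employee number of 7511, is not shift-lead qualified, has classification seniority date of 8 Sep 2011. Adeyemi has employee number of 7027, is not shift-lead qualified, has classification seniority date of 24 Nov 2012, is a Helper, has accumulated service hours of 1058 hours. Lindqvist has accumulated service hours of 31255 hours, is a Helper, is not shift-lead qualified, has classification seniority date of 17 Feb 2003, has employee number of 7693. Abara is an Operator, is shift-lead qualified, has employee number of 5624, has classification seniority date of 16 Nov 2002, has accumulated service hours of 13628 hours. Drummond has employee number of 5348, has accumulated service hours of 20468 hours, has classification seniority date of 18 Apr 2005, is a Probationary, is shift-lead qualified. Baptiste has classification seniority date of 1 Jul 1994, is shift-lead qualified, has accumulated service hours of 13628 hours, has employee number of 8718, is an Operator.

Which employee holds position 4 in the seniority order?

By the first rule: Abara, Baptiste and Drummond (each shift-lead qualified); then Lindqvist, Adeyemi and Ivanova (each not shift-lead qualified).
Among Abara, Baptiste and Drummond, by classification: Abara and Baptiste (Operator) before Drummond (Probationary).
Abara and Baptiste both have accumulated service hours 13628 hours, so the next rule applies.
Among Abara and Baptiste, by employee number (lower first): Abara (5624) before Baptiste (8718).
Lindqvist, Adeyemi and Ivanova are each Helper, so the next rule applies.
Among Lindqvist, Adeyemi and Ivanova, by accumulated service hours (higher first): Lindqvist (31255 hours) before Adeyemi and Ivanova (1058 hours).
Among Adeyemi and Ivanova, by employee number (lower first): Adeyemi (7027) before Ivanova (7511).
Order: Abara, Baptiste, Drummond, Lindqvist, Adeyemi, Ivanova.

Lindqvist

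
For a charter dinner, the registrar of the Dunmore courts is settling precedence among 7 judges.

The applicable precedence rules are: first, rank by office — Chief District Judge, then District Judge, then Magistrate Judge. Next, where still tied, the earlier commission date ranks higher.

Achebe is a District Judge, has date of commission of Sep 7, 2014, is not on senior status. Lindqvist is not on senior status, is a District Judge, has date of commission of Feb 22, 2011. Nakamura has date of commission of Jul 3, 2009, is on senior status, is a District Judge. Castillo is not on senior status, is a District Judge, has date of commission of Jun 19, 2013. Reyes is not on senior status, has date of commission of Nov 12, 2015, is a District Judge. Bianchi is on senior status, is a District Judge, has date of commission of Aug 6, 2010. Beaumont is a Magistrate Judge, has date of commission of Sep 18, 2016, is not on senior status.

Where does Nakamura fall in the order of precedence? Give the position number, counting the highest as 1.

1

By office: Nakamura, Bianchi, Lindqvist, Castillo, Achebe and Reyes (District Judge); then Beaumont (Magistrate Judge).
Among Nakamura, Bianchi, Lindqvist, Castillo, Achebe and Reyes, by date of commission (earlier first): Nakamura (Jul 3, 2009) before Bianchi (Aug 6, 2010) before Lindqvist (Feb 22, 2011) before Castillo (Jun 19, 2013) before Achebe (Sep 7, 2014) before Reyes (Nov 12, 2015).
Order: Nakamura, Bianchi, Lindqvist, Castillo, Achebe, Reyes, Beaumont. So position 1.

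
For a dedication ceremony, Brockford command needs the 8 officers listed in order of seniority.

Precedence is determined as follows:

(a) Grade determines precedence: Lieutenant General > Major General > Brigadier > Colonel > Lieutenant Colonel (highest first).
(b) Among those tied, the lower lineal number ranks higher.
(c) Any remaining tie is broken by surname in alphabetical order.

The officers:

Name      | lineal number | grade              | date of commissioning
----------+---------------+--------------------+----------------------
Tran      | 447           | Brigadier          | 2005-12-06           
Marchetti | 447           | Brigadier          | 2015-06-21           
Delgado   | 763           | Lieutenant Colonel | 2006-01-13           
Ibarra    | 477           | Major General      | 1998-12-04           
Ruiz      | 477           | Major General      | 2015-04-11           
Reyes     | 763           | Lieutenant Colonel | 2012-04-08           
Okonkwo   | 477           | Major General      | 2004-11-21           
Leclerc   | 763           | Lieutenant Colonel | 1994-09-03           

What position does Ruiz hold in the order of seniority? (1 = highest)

By grade: Ibarra, Okonkwo and Ruiz (Major General); then Marchetti and Tran (Brigadier); then Delgado, Leclerc and Reyes (Lieutenant Colonel).
Ibarra, Okonkwo and Ruiz all have lineal number 477, so the next rule applies.
Among Ibarra, Okonkwo and Ruiz, alphabetically by surname: Ibarra before Okonkwo before Ruiz.
Marchetti and Tran both have lineal number 447, so the next rule applies.
Among Marchetti and Tran, alphabetically by surname: Marchetti before Tran.
Delgado, Leclerc and Reyes all have lineal number 763, so the next rule applies.
Among Delgado, Leclerc and Reyes, alphabetically by surname: Delgado before Leclerc before Reyes.
Order: Ibarra, Okonkwo, Ruiz, Marchetti, Tran, Delgado, Leclerc, Reyes. So position 3.

3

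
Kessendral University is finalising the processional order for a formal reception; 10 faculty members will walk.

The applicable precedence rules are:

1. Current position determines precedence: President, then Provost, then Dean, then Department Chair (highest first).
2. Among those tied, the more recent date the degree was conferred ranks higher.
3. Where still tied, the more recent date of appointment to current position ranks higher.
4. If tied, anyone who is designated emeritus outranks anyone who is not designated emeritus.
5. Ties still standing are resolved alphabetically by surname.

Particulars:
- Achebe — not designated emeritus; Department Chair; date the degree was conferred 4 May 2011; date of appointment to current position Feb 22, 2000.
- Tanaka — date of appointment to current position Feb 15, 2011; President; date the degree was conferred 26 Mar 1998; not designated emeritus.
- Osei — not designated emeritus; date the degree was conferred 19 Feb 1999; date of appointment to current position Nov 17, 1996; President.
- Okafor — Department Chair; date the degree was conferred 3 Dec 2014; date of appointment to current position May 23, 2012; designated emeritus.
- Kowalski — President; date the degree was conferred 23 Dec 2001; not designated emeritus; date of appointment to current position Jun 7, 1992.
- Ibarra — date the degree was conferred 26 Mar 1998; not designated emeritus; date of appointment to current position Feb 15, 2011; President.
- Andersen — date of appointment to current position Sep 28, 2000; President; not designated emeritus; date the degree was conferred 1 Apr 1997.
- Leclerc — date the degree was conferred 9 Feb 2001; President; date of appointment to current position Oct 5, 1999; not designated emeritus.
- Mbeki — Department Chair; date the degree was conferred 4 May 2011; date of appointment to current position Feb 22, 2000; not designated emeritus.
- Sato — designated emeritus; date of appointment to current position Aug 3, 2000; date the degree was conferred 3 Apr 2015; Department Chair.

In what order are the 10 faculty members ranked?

By current position: Kowalski, Leclerc, Osei, Ibarra, Tanaka and Andersen (President); then Sato, Okafor, Achebe and Mbeki (Department Chair).
Among Kowalski, Leclerc, Osei, Ibarra, Tanaka and Andersen, by date the degree was conferred (later first): Kowalski (23 Dec 2001) before Leclerc (9 Feb 2001) before Osei (19 Feb 1999) before Ibarra and Tanaka (26 Mar 1998) before Andersen (1 Apr 1997).
Ibarra and Tanaka both have date of appointment to current position Feb 15, 2011, so the next rule applies.
Ibarra and Tanaka are each not designated emeritus, so the next rule applies.
Among Ibarra and Tanaka, alphabetically by surname: Ibarra before Tanaka.
Among Sato, Okafor, Achebe and Mbeki, by date the degree was conferred (later first): Sato (3 Apr 2015) before Okafor (3 Dec 2014) before Achebe and Mbeki (4 May 2011).
Achebe and Mbeki both have date of appointment to current position Feb 22, 2000, so the next rule applies.
Achebe and Mbeki are each not designated emeritus, so the next rule applies.
Among Achebe and Mbeki, alphabetically by surname: Achebe before Mbeki.
Full order: Kowalski, Leclerc, Osei, Ibarra, Tanaka, Andersen, Sato, Okafor, Achebe, Mbeki.

Kowalski, Leclerc, Osei, Ibarra, Tanaka, Andersen, Sato, Okafor, Achebe, Mbeki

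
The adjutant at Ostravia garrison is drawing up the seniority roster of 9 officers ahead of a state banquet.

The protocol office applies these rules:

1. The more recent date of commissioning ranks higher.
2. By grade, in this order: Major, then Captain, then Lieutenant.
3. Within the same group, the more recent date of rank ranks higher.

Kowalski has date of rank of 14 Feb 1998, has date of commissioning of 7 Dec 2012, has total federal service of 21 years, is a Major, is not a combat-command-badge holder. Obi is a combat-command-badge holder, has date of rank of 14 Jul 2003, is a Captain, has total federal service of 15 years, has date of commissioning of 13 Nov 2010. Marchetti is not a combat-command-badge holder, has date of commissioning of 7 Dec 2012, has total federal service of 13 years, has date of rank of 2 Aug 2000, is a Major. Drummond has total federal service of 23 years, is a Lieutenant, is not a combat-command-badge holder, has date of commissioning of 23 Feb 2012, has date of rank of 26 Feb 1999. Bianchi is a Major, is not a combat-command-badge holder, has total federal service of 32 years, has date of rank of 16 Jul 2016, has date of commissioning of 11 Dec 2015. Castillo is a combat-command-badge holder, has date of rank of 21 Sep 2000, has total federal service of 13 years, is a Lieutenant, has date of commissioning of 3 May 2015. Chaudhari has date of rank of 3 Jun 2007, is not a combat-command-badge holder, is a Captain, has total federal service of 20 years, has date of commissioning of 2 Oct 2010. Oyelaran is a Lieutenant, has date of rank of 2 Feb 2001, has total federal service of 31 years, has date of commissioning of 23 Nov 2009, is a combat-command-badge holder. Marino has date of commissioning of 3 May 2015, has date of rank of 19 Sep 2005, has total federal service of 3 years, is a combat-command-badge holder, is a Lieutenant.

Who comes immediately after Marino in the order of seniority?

Castillo

By date of commissioning (later first): Bianchi (11 Dec 2015); then Marino and Castillo (both 3 May 2015); then Marchetti and Kowalski (both 7 Dec 2012); then Drummond (23 Feb 2012); then Obi (13 Nov 2010); then Chaudhari (2 Oct 2010); then Oyelaran (23 Nov 2009).
Marino and Castillo are each Lieutenant, so the next rule applies.
Among Marino and Castillo, by date of rank (later first): Marino (19 Sep 2005) before Castillo (21 Sep 2000).
Marchetti and Kowalski are each Major, so the next rule applies.
Among Marchetti and Kowalski, by date of rank (later first): Marchetti (2 Aug 2000) before Kowalski (14 Feb 1998).
Order: Bianchi, Marino, Castillo, Marchetti, Kowalski, Drummond, Obi, Chaudhari, Oyelaran.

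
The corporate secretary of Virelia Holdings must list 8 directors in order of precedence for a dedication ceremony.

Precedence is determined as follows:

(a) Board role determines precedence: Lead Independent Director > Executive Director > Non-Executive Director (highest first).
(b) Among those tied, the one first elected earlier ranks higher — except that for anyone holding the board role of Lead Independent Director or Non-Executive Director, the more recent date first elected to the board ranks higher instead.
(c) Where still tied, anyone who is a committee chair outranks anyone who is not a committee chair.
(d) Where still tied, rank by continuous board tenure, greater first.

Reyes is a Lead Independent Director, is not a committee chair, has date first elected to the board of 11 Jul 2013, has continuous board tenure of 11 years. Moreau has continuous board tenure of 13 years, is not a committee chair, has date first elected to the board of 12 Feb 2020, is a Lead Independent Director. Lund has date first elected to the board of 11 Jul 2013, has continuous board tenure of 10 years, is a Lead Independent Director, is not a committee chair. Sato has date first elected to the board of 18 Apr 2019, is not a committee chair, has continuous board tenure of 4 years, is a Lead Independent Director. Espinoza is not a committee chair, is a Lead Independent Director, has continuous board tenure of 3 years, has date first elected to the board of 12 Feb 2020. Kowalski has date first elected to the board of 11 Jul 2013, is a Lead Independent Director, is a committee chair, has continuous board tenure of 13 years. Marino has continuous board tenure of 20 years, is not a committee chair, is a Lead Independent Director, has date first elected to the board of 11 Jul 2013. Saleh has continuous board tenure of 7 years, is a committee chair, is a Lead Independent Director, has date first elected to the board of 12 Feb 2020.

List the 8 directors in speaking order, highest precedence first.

By board role: Saleh, Moreau, Espinoza, Sato, Kowalski, Marino, Reyes and Lund (Lead Independent Director).
Among Saleh, Moreau, Espinoza, Sato, Kowalski, Marino, Reyes and Lund, by date first elected to the board (later first) (reversed rule for this group): Saleh, Moreau and Espinoza (12 Feb 2020) before Sato (18 Apr 2019) before Kowalski, Marino, Reyes and Lund (11 Jul 2013).
Among Saleh, Moreau and Espinoza, a committee chair before not a committee chair: Saleh (a committee chair) before Moreau and Espinoza (not a committee chair).
Among Moreau and Espinoza, by continuous board tenure (higher first): Moreau (13 years) before Espinoza (3 years).
Among Kowalski, Marino, Reyes and Lund, a committee chair before not a committee chair: Kowalski (a committee chair) before Marino, Reyes and Lund (not a committee chair).
Among Marino, Reyes and Lund, by continuous board tenure (higher first): Marino (20 years) before Reyes (11 years) before Lund (10 years).
Full order: Saleh, Moreau, Espinoza, Sato, Kowalski, Marino, Reyes, Lund.

Saleh, Moreau, Espinoza, Sato, Kowalski, Marino, Reyes, Lund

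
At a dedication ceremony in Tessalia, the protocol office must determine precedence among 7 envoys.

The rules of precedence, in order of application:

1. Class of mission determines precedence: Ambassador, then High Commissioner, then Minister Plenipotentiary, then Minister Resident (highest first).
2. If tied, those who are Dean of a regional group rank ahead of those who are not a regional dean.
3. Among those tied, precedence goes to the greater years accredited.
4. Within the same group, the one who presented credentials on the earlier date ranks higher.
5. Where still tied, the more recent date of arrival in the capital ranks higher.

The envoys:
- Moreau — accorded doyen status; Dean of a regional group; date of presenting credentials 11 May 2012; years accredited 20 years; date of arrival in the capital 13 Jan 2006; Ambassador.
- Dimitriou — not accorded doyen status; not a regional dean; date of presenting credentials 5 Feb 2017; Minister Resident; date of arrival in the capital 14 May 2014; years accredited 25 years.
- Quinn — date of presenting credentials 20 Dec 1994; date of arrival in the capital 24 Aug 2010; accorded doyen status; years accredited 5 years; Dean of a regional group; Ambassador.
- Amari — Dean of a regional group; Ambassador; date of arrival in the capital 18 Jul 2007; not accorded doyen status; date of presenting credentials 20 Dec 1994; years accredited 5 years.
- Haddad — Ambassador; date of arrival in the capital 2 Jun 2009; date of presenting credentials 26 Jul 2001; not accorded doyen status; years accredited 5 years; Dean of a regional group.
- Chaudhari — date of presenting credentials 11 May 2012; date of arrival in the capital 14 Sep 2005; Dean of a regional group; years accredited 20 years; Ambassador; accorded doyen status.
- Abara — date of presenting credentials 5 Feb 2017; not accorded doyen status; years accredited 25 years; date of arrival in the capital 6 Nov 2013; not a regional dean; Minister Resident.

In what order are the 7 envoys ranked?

By class of mission: Moreau, Chaudhari, Quinn, Amari and Haddad (Ambassador); then Dimitriou and Abara (Minister Resident).
Moreau, Chaudhari, Quinn, Amari and Haddad are each Dean of a regional group, so the next rule applies.
Among Moreau, Chaudhari, Quinn, Amari and Haddad, by years accredited (higher first): Moreau and Chaudhari (20 years) before Quinn, Amari and Haddad (5 years).
Moreau and Chaudhari both have date of presenting credentials 11 May 2012, so the next rule applies.
Among Moreau and Chaudhari, by date of arrival in the capital (later first): Moreau (13 Jan 2006) before Chaudhari (14 Sep 2005).
Among Quinn, Amari and Haddad, by date of presenting credentials (earlier first): Quinn and Amari (20 Dec 1994) before Haddad (26 Jul 2001).
Among Quinn and Amari, by date of arrival in the capital (later first): Quinn (24 Aug 2010) before Amari (18 Jul 2007).
Dimitriou and Abara are each not a regional dean, so the next rule applies.
Dimitriou and Abara both have years accredited 25 years, so the next rule applies.
Dimitriou and Abara both have date of presenting credentials 5 Feb 2017, so the next rule applies.
Among Dimitriou and Abara, by date of arrival in the capital (later first): Dimitriou (14 May 2014) before Abara (6 Nov 2013).
Full order: Moreau, Chaudhari, Quinn, Amari, Haddad, Dimitriou, Abara.

Moreau, Chaudhari, Quinn, Amari, Haddad, Dimitriou, Abara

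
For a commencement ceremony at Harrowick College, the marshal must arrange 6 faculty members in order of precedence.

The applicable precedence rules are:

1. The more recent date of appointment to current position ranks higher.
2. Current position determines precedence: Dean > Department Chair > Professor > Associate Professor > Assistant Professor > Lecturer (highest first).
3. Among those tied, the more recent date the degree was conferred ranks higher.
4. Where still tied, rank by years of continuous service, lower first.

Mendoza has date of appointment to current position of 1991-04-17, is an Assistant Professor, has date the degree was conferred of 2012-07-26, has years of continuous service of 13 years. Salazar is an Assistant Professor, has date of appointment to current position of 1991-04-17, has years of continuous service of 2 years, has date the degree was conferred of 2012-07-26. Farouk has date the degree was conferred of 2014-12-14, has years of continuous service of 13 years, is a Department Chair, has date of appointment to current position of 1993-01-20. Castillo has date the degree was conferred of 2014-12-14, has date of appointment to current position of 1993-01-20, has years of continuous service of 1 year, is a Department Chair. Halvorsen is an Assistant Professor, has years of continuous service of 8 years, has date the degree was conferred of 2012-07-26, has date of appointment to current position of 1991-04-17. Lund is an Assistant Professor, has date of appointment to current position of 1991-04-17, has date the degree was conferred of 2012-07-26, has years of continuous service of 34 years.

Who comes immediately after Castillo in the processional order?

Farouk

By date of appointment to current position (later first): Castillo and Farouk (both 1993-01-20); then Salazar, Halvorsen, Mendoza and Lund (each 1991-04-17).
Castillo and Farouk are each Department Chair, so the next rule applies.
Castillo and Farouk both have date the degree was conferred 2014-12-14, so the next rule applies.
Among Castillo and Farouk, by years of continuous service (lower first): Castillo (1 year) before Farouk (13 years).
Salazar, Halvorsen, Mendoza and Lund are each Assistant Professor, so the next rule applies.
Salazar, Halvorsen, Mendoza and Lund all have date the degree was conferred 2012-07-26, so the next rule applies.
Among Salazar, Halvorsen, Mendoza and Lund, by years of continuous service (lower first): Salazar (2 years) before Halvorsen (8 years) before Mendoza (13 years) before Lund (34 years).
Order: Castillo, Farouk, Salazar, Halvorsen, Mendoza, Lund.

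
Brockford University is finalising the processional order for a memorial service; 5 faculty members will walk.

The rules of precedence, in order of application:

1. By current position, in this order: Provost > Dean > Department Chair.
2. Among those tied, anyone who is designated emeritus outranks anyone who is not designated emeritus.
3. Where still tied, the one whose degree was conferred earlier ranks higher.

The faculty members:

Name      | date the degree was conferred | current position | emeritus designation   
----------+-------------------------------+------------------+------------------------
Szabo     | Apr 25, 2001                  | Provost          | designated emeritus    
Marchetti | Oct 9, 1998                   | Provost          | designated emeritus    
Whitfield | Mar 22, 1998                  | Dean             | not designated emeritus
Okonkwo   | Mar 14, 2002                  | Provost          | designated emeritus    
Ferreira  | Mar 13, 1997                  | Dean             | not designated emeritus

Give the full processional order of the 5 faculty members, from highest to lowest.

Marchetti, Szabo, Okonkwo, Ferreira, Whitfield

By current position: Marchetti, Szabo and Okonkwo (Provost); then Ferreira and Whitfield (Dean).
Marchetti, Szabo and Okonkwo are each designated emeritus, so the next rule applies.
Among Marchetti, Szabo and Okonkwo, by date the degree was conferred (earlier first): Marchetti (Oct 9, 1998) before Szabo (Apr 25, 2001) before Okonkwo (Mar 14, 2002).
Ferreira and Whitfield are each not designated emeritus, so the next rule applies.
Among Ferreira and Whitfield, by date the degree was conferred (earlier first): Ferreira (Mar 13, 1997) before Whitfield (Mar 22, 1998).
Full order: Marchetti, Szabo, Okonkwo, Ferreira, Whitfield.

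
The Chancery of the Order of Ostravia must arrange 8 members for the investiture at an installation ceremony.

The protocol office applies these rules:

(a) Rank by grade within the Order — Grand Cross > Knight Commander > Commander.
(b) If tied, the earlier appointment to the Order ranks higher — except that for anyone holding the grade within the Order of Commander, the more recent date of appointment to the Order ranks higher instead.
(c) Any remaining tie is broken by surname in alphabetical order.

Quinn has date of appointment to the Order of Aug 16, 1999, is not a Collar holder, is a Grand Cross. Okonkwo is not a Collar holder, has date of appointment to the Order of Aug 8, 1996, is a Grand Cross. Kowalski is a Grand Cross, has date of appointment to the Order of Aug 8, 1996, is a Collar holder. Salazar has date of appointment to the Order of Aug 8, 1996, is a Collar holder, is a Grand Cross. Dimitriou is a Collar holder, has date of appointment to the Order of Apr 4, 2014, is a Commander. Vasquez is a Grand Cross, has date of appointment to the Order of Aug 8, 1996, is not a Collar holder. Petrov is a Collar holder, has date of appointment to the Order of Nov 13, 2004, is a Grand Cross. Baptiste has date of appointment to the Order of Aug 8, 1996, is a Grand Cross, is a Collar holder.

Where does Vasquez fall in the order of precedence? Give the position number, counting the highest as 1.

5

By grade within the Order: Baptiste, Kowalski, Okonkwo, Salazar, Vasquez, Quinn and Petrov (Grand Cross); then Dimitriou (Commander).
Among Baptiste, Kowalski, Okonkwo, Salazar, Vasquez, Quinn and Petrov, by date of appointment to the Order (earlier first): Baptiste, Kowalski, Okonkwo, Salazar and Vasquez (Aug 8, 1996) before Quinn (Aug 16, 1999) before Petrov (Nov 13, 2004).
Among Baptiste, Kowalski, Okonkwo, Salazar and Vasquez, alphabetically by surname: Baptiste before Kowalski before Okonkwo before Salazar before Vasquez.
Order: Baptiste, Kowalski, Okonkwo, Salazar, Vasquez, Quinn, Petrov, Dimitriou. So position 5.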